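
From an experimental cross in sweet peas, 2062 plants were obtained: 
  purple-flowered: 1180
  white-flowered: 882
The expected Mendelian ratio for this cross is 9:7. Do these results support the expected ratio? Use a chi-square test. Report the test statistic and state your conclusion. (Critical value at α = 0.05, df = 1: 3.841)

0.798; consistent

The 9:7 ratio has 16 parts, so with N = 2062 the expected counts are:
  purple-flowered: 2062 × 9/16 = 1159.875
  white-flowered: 2062 × 7/16 = 902.125
χ² = Σ (O − E)² / E
  purple-flowered: (1180 − 1159.875)² / 1159.875 = 0.3492
  white-flowered: (882 − 902.125)² / 902.125 = 0.4490
χ² = 0.3492 + 0.4490 = 0.7982 ≈ 0.798
Degrees of freedom = 2 − 1 = 1; critical value at α = 0.05 is 3.841.
Since 0.798 < 3.841, we fail to reject the null hypothesis — the data are consistent with the 9:7 ratio.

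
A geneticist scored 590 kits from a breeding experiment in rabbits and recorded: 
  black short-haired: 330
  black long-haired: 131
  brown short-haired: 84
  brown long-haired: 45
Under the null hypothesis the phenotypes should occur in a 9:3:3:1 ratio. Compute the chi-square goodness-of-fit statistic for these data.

Total ratio parts = 16. Expected numbers out of 590:
  black short-haired: 590 × 9/16 = 331.875
  black long-haired: 590 × 3/16 = 110.625
  brown short-haired: 590 × 3/16 = 110.625
  brown long-haired: 590 × 1/16 = 36.875
χ² = Σ (O − E)² / E
  black short-haired: (330 − 331.875)² / 331.875 = 0.0106
  black long-haired: (131 − 110.625)² / 110.625 = 3.7527
  brown short-haired: (84 − 110.625)² / 110.625 = 6.4081
  brown long-haired: (45 − 36.875)² / 36.875 = 1.7903
χ² = 0.0106 + 3.7527 + 6.4081 + 1.7903 = 11.9617 ≈ 11.962

11.962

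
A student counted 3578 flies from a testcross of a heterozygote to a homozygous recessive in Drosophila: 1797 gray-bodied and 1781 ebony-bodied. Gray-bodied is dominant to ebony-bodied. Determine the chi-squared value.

A testcross of a heterozygote (Aa × aa) gives a 1:1 phenotypic ratio.
Total ratio parts = 2. Expected numbers out of 3578:
  gray-bodied: 3578 × 1/2 = 1789
  ebony-bodied: 3578 × 1/2 = 1789
χ² = Σ (O − E)² / E
  gray-bodied: (1797 − 1789)² / 1789 = 0.0358
  ebony-bodied: (1781 − 1789)² / 1789 = 0.0358
χ² = 0.0358 + 0.0358 = 0.0716 ≈ 0.072

0.072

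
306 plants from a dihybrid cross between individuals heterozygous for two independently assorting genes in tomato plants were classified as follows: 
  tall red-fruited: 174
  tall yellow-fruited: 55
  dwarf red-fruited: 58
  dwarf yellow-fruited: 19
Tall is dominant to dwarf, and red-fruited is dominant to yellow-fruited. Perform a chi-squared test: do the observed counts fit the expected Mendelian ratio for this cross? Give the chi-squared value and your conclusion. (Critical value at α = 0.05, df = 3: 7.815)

0.126; consistent

A dihybrid F₂ with independent assortment and complete dominance at both loci gives a 9:3:3:1 phenotypic ratio.
The 9:3:3:1 ratio has 16 parts, so with N = 306 the expected counts are:
  tall red-fruited: 306 × 9/16 = 172.125
  tall yellow-fruited: 306 × 3/16 = 57.375
  dwarf red-fruited: 306 × 3/16 = 57.375
  dwarf yellow-fruited: 306 × 1/16 = 19.125
χ² = Σ (O − E)² / E
  tall red-fruited: (174 − 172.125)² / 172.125 = 0.0204
  tall yellow-fruited: (55 − 57.375)² / 57.375 = 0.0983
  dwarf red-fruited: (58 − 57.375)² / 57.375 = 0.0068
  dwarf yellow-fruited: (19 − 19.125)² / 19.125 = 0.0008
χ² = 0.0204 + 0.0983 + 0.0068 + 0.0008 = 0.1263 ≈ 0.126
Degrees of freedom = 4 − 1 = 3; critical value at α = 0.05 is 7.815.
Since 0.126 < 7.815, we fail to reject the null hypothesis — the data are consistent with the 9:3:3:1 ratio.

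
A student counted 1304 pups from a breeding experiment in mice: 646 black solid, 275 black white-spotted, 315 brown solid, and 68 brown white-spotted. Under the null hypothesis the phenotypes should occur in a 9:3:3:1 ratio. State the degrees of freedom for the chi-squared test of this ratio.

3

A goodness-of-fit test with 4 phenotype classes has df = 4 − 1 = 3.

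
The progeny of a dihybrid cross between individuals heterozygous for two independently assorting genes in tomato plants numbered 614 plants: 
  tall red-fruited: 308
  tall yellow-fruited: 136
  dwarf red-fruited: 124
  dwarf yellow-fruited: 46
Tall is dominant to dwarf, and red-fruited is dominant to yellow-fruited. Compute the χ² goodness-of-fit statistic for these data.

10.029

A dihybrid F₂ with independent assortment and complete dominance at both loci gives a 9:3:3:1 phenotypic ratio.
Total ratio parts = 16. Expected numbers out of 614:
  tall red-fruited: 614 × 9/16 = 345.375
  tall yellow-fruited: 614 × 3/16 = 115.125
  dwarf red-fruited: 614 × 3/16 = 115.125
  dwarf yellow-fruited: 614 × 1/16 = 38.375
χ² = Σ (O − E)² / E
  tall red-fruited: (308 − 345.375)² / 345.375 = 4.0446
  tall yellow-fruited: (136 − 115.125)² / 115.125 = 3.7852
  dwarf red-fruited: (124 − 115.125)² / 115.125 = 0.6842
  dwarf yellow-fruited: (46 − 38.375)² / 38.375 = 1.5151
χ² = 4.0446 + 3.7852 + 0.6842 + 1.5151 = 10.0291 ≈ 10.029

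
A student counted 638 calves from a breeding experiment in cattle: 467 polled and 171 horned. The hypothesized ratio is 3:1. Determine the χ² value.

Expected counts for N = 638 under a 3:1 ratio (total parts = 4):
  polled: 638 × 3/4 = 478.5
  horned: 638 × 1/4 = 159.5
χ² = Σ (O − E)² / E
  polled: (467 − 478.5)² / 478.5 = 0.2764
  horned: (171 − 159.5)² / 159.5 = 0.8292
χ² = 0.2764 + 0.8292 = 1.1056 ≈ 1.106

1.106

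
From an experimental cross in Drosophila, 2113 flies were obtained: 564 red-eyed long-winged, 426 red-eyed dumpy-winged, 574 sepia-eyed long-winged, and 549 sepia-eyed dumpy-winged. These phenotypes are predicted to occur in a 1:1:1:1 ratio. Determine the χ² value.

The 1:1:1:1 ratio has 4 parts, so with N = 2113 the expected counts are:
  red-eyed long-winged: 2113 × 1/4 = 528.25
  red-eyed dumpy-winged: 2113 × 1/4 = 528.25
  sepia-eyed long-winged: 2113 × 1/4 = 528.25
  sepia-eyed dumpy-winged: 2113 × 1/4 = 528.25
χ² = Σ (O − E)² / E
  red-eyed long-winged: (564 − 528.25)² / 528.25 = 2.4194
  red-eyed dumpy-winged: (426 − 528.25)² / 528.25 = 19.7919
  sepia-eyed long-winged: (574 − 528.25)² / 528.25 = 3.9623
  sepia-eyed dumpy-winged: (549 − 528.25)² / 528.25 = 0.8151
χ² = 2.4194 + 19.7919 + 3.9623 + 0.8151 = 26.9887 ≈ 26.989

26.989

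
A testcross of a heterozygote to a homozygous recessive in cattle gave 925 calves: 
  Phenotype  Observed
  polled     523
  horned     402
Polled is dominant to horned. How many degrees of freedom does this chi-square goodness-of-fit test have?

A testcross of a heterozygote (Aa × aa) gives a 1:1 phenotypic ratio.
A goodness-of-fit test with 2 phenotype classes has df = 2 − 1 = 1.

1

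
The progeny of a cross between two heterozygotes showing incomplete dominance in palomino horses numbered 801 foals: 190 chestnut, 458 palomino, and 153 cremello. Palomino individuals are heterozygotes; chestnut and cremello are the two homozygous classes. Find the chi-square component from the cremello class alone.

11.149

With incomplete dominance, a heterozygote × heterozygote cross gives a 1:2:1 phenotypic ratio.
Under the 1:2:1 hypothesis (Σ ratio = 4, N = 801):
  chestnut: 801 × 1/4 = 200.25
  palomino: 801 × 2/4 = 400.5
  cremello: 801 × 1/4 = 200.25
Contribution of cremello: (153 − 200.25)² / 200.25 = 11.1489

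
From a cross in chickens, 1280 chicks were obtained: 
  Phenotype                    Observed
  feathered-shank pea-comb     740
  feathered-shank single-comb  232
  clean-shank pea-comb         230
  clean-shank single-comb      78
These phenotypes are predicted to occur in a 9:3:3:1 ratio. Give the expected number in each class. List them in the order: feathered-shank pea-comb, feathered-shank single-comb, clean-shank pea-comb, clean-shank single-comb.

The 9:3:3:1 ratio has 16 parts, so with N = 1280 the expected counts are:
  feathered-shank pea-comb: 1280 × 9/16 = 720
  feathered-shank single-comb: 1280 × 3/16 = 240
  clean-shank pea-comb: 1280 × 3/16 = 240
  clean-shank single-comb: 1280 × 1/16 = 80

720, 240, 240, 80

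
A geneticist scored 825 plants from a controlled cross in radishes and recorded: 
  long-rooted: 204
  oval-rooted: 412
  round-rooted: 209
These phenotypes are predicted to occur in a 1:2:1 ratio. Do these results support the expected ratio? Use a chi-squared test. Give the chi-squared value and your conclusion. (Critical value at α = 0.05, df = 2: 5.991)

0.062; consistent

Under the 1:2:1 hypothesis (Σ ratio = 4, N = 825):
  long-rooted: 825 × 1/4 = 206.25
  oval-rooted: 825 × 2/4 = 412.5
  round-rooted: 825 × 1/4 = 206.25
χ² = Σ (O − E)² / E
  long-rooted: (204 − 206.25)² / 206.25 = 0.0245
  oval-rooted: (412 − 412.5)² / 412.5 = 0.0006
  round-rooted: (209 − 206.25)² / 206.25 = 0.0367
χ² = 0.0245 + 0.0006 + 0.0367 = 0.0618 ≈ 0.062
Degrees of freedom = 3 − 1 = 2; critical value at α = 0.05 is 5.991.
Since 0.062 < 5.991, we fail to reject the null hypothesis — the data are consistent with the 1:2:1 ratio.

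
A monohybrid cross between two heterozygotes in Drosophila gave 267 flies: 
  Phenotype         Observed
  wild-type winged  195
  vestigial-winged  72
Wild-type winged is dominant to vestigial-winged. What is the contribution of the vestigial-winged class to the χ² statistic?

For a monohybrid cross between heterozygotes with complete dominance, the expected phenotypic ratio is 3:1.
Total ratio parts = 4. Expected numbers out of 267:
  wild-type winged: 267 × 3/4 = 200.25
  vestigial-winged: 267 × 1/4 = 66.75
Contribution of vestigial-winged: (72 − 66.75)² / 66.75 = 0.4129

0.413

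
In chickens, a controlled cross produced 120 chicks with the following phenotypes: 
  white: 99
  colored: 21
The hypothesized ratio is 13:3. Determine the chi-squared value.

0.123

The 13:3 ratio has 16 parts, so with N = 120 the expected counts are:
  white: 120 × 13/16 = 97.5
  colored: 120 × 3/16 = 22.5
χ² = Σ (O − E)² / E
  white: (99 − 97.5)² / 97.5 = 0.0231
  colored: (21 − 22.5)² / 22.5 = 0.1000
χ² = 0.0231 + 0.1000 = 0.1231 ≈ 0.123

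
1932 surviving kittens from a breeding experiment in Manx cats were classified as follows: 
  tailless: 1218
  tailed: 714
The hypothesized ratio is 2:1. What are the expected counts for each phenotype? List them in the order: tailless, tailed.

1288, 644

Total ratio parts = 3. Expected numbers out of 1932:
  tailless: 1932 × 2/3 = 1288
  tailed: 1932 × 1/3 = 644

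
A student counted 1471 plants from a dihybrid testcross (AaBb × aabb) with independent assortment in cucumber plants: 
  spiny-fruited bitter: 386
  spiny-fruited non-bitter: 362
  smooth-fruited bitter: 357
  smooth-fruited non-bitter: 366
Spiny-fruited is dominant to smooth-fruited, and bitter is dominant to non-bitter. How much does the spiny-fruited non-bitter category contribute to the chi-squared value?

A dihybrid testcross with independent assortment gives a 1:1:1:1 ratio.
Expected counts for N = 1471 under a 1:1:1:1 ratio (total parts = 4):
  spiny-fruited bitter: 1471 × 1/4 = 367.75
  spiny-fruited non-bitter: 1471 × 1/4 = 367.75
  smooth-fruited bitter: 1471 × 1/4 = 367.75
  smooth-fruited non-bitter: 1471 × 1/4 = 367.75
Contribution of spiny-fruited non-bitter: (362 − 367.75)² / 367.75 = 0.0899

0.090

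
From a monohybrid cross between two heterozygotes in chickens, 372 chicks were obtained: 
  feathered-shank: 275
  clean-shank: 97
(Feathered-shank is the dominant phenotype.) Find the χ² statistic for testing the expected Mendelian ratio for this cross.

0.229

For a monohybrid cross between heterozygotes with complete dominance, the expected phenotypic ratio is 3:1.
The 3:1 ratio has 4 parts, so with N = 372 the expected counts are:
  feathered-shank: 372 × 3/4 = 279
  clean-shank: 372 × 1/4 = 93
χ² = Σ (O − E)² / E
  feathered-shank: (275 − 279)² / 279 = 0.0573
  clean-shank: (97 − 93)² / 93 = 0.1720
χ² = 0.0573 + 0.1720 = 0.2293 ≈ 0.229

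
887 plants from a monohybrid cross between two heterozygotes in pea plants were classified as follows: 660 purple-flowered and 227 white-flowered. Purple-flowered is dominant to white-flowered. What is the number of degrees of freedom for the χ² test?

For a monohybrid cross between heterozygotes with complete dominance, the expected phenotypic ratio is 3:1.
A goodness-of-fit test with 2 phenotype classes has df = 2 − 1 = 1.

1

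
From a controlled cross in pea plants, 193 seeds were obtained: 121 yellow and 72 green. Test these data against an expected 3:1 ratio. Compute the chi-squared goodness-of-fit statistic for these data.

15.587

Total ratio parts = 4. Expected numbers out of 193:
  yellow: 193 × 3/4 = 144.75
  green: 193 × 1/4 = 48.25
χ² = Σ (O − E)² / E
  yellow: (121 − 144.75)² / 144.75 = 3.8968
  green: (72 − 48.25)² / 48.25 = 11.6904
χ² = 3.8968 + 11.6904 = 15.5872 ≈ 15.587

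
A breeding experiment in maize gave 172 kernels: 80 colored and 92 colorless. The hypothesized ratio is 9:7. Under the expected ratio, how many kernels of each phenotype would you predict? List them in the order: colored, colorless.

96.75, 75.25

Expected counts for N = 172 under a 9:7 ratio (total parts = 16):
  colored: 172 × 9/16 = 96.75
  colorless: 172 × 7/16 = 75.25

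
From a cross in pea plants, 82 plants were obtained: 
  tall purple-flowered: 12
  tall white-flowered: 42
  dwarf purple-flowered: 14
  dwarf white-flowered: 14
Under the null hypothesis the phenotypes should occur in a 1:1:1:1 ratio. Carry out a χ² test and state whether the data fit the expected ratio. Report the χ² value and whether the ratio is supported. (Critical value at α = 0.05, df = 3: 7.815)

30.195; not consistent

The 1:1:1:1 ratio has 4 parts, so with N = 82 the expected counts are:
  tall purple-flowered: 82 × 1/4 = 20.5
  tall white-flowered: 82 × 1/4 = 20.5
  dwarf purple-flowered: 82 × 1/4 = 20.5
  dwarf white-flowered: 82 × 1/4 = 20.5
χ² = Σ (O − E)² / E
  tall purple-flowered: (12 − 20.5)² / 20.5 = 3.5244
  tall white-flowered: (42 − 20.5)² / 20.5 = 22.5488
  dwarf purple-flowered: (14 − 20.5)² / 20.5 = 2.0610
  dwarf white-flowered: (14 − 20.5)² / 20.5 = 2.0610
χ² = 3.5244 + 22.5488 + 2.0610 + 2.0610 = 30.1952 ≈ 30.195
Degrees of freedom = 4 − 1 = 3; critical value at α = 0.05 is 7.815.
Since 30.195 > 7.815, we reject the null hypothesis — the data do not fit the 1:1:1:1 ratio.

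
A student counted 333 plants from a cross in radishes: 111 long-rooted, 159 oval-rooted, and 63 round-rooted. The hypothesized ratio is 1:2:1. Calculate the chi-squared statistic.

14.514

The 1:2:1 ratio has 4 parts, so with N = 333 the expected counts are:
  long-rooted: 333 × 1/4 = 83.25
  oval-rooted: 333 × 2/4 = 166.5
  round-rooted: 333 × 1/4 = 83.25
χ² = Σ (O − E)² / E
  long-rooted: (111 − 83.25)² / 83.25 = 9.2500
  oval-rooted: (159 − 166.5)² / 166.5 = 0.3378
  round-rooted: (63 − 83.25)² / 83.25 = 4.9257
χ² = 9.2500 + 0.3378 + 4.9257 = 14.5135 ≈ 14.514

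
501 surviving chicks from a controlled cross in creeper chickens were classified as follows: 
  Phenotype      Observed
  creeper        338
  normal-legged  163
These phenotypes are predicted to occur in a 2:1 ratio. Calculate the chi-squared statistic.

The 2:1 ratio has 3 parts, so with N = 501 the expected counts are:
  creeper: 501 × 2/3 = 334
  normal-legged: 501 × 1/3 = 167
χ² = Σ (O − E)² / E
  creeper: (338 − 334)² / 334 = 0.0479
  normal-legged: (163 − 167)² / 167 = 0.0958
χ² = 0.0479 + 0.0958 = 0.1437 ≈ 0.144

0.144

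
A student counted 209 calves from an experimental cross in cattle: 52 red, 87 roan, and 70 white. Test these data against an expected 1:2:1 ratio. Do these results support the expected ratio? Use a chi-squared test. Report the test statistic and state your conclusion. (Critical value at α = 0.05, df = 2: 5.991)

8.962; not consistent

The 1:2:1 ratio has 4 parts, so with N = 209 the expected counts are:
  red: 209 × 1/4 = 52.25
  roan: 209 × 2/4 = 104.5
  white: 209 × 1/4 = 52.25
χ² = Σ (O − E)² / E
  red: (52 − 52.25)² / 52.25 = 0.0012
  roan: (87 − 104.5)² / 104.5 = 2.9306
  white: (70 − 52.25)² / 52.25 = 6.0299
χ² = 0.0012 + 2.9306 + 6.0299 = 8.9617 ≈ 8.962
Degrees of freedom = 3 − 1 = 2; critical value at α = 0.05 is 5.991.
Since 8.962 > 5.991, we reject the null hypothesis — the data do not fit the 1:2:1 ratio.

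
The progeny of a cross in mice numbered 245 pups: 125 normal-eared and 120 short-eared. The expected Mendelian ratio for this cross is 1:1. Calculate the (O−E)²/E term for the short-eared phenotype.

0.051

Under the 1:1 hypothesis (Σ ratio = 2, N = 245):
  normal-eared: 245 × 1/2 = 122.5
  short-eared: 245 × 1/2 = 122.5
Contribution of short-eared: (120 − 122.5)² / 122.5 = 0.0510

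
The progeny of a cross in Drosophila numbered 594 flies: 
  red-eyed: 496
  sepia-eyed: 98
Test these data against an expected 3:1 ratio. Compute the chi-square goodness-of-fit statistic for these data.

22.898

The 3:1 ratio has 4 parts, so with N = 594 the expected counts are:
  red-eyed: 594 × 3/4 = 445.5
  sepia-eyed: 594 × 1/4 = 148.5
χ² = Σ (O − E)² / E
  red-eyed: (496 − 445.5)² / 445.5 = 5.7245
  sepia-eyed: (98 − 148.5)² / 148.5 = 17.1734
χ² = 5.7245 + 17.1734 = 22.8979 ≈ 22.898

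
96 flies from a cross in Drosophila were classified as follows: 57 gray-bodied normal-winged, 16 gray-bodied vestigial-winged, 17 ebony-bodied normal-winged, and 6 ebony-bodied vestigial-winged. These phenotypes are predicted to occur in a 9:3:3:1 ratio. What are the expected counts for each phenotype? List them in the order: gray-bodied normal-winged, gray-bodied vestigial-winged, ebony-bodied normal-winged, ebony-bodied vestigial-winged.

The 9:3:3:1 ratio has 16 parts, so with N = 96 the expected counts are:
  gray-bodied normal-winged: 96 × 9/16 = 54
  gray-bodied vestigial-winged: 96 × 3/16 = 18
  ebony-bodied normal-winged: 96 × 3/16 = 18
  ebony-bodied vestigial-winged: 96 × 1/16 = 6

54, 18, 18, 6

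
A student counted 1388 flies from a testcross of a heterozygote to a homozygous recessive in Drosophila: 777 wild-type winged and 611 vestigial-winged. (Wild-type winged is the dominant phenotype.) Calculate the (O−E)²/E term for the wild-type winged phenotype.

A testcross of a heterozygote (Aa × aa) gives a 1:1 phenotypic ratio.
Under the 1:1 hypothesis (Σ ratio = 2, N = 1388):
  wild-type winged: 1388 × 1/2 = 694
  vestigial-winged: 1388 × 1/2 = 694
Contribution of wild-type winged: (777 − 694)² / 694 = 9.9265

9.927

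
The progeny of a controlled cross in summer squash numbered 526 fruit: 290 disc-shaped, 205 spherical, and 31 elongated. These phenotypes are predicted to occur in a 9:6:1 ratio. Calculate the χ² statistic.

0.528

Under the 9:6:1 hypothesis (Σ ratio = 16, N = 526):
  disc-shaped: 526 × 9/16 = 295.875
  spherical: 526 × 6/16 = 197.25
  elongated: 526 × 1/16 = 32.875
χ² = Σ (O − E)² / E
  disc-shaped: (290 − 295.875)² / 295.875 = 0.1167
  spherical: (205 − 197.25)² / 197.25 = 0.3045
  elongated: (31 − 32.875)² / 32.875 = 0.1069
χ² = 0.1167 + 0.3045 + 0.1069 = 0.5281 ≈ 0.528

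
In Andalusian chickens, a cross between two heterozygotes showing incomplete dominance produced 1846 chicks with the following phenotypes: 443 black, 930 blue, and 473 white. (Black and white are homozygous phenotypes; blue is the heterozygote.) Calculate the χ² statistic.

1.081

With incomplete dominance, a heterozygote × heterozygote cross gives a 1:2:1 phenotypic ratio.
Under the 1:2:1 hypothesis (Σ ratio = 4, N = 1846):
  black: 1846 × 1/4 = 461.5
  blue: 1846 × 2/4 = 923
  white: 1846 × 1/4 = 461.5
χ² = Σ (O − E)² / E
  black: (443 − 461.5)² / 461.5 = 0.7416
  blue: (930 − 923)² / 923 = 0.0531
  white: (473 − 461.5)² / 461.5 = 0.2866
χ² = 0.7416 + 0.0531 + 0.2866 = 1.0813 ≈ 1.081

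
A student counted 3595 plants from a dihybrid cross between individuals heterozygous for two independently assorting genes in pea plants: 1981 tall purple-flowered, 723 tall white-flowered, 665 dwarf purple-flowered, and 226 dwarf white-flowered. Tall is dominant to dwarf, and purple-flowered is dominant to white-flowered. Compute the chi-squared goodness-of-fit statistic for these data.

A dihybrid F₂ with independent assortment and complete dominance at both loci gives a 9:3:3:1 phenotypic ratio.
Under the 9:3:3:1 hypothesis (Σ ratio = 16, N = 3595):
  tall purple-flowered: 3595 × 9/16 = 2022.1875
  tall white-flowered: 3595 × 3/16 = 674.0625
  dwarf purple-flowered: 3595 × 3/16 = 674.0625
  dwarf white-flowered: 3595 × 1/16 = 224.6875
χ² = Σ (O − E)² / E
  tall purple-flowered: (1981 − 2022.1875)² / 2022.1875 = 0.8389
  tall white-flowered: (723 − 674.0625)² / 674.0625 = 3.5529
  dwarf purple-flowered: (665 − 674.0625)² / 674.0625 = 0.1218
  dwarf white-flowered: (226 − 224.6875)² / 224.6875 = 0.0077
χ² = 0.8389 + 3.5529 + 0.1218 + 0.0077 = 4.5213 ≈ 4.521

4.521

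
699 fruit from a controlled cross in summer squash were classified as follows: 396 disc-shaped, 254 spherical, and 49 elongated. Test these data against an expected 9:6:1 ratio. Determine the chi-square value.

0.918

Total ratio parts = 16. Expected numbers out of 699:
  disc-shaped: 699 × 9/16 = 393.1875
  spherical: 699 × 6/16 = 262.125
  elongated: 699 × 1/16 = 43.6875
χ² = Σ (O − E)² / E
  disc-shaped: (396 − 393.1875)² / 393.1875 = 0.0201
  spherical: (254 − 262.125)² / 262.125 = 0.2518
  elongated: (49 − 43.6875)² / 43.6875 = 0.6460
χ² = 0.0201 + 0.2518 + 0.6460 = 0.9179 ≈ 0.918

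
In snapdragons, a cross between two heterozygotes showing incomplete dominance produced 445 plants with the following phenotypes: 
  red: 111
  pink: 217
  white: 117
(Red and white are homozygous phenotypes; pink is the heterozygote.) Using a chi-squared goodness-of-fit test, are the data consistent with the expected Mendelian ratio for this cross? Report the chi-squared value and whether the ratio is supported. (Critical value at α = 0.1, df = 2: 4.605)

With incomplete dominance, a heterozygote × heterozygote cross gives a 1:2:1 phenotypic ratio.
Under the 1:2:1 hypothesis (Σ ratio = 4, N = 445):
  red: 445 × 1/4 = 111.25
  pink: 445 × 2/4 = 222.5
  white: 445 × 1/4 = 111.25
χ² = Σ (O − E)² / E
  red: (111 − 111.25)² / 111.25 = 0.0006
  pink: (217 − 222.5)² / 222.5 = 0.1360
  white: (117 − 111.25)² / 111.25 = 0.2972
χ² = 0.0006 + 0.1360 + 0.2972 = 0.4338 ≈ 0.434
Degrees of freedom = 3 − 1 = 2; critical value at α = 0.1 is 4.605.
Since 0.434 < 4.605, we fail to reject the null hypothesis — the data are consistent with the 1:2:1 ratio.

0.434; consistent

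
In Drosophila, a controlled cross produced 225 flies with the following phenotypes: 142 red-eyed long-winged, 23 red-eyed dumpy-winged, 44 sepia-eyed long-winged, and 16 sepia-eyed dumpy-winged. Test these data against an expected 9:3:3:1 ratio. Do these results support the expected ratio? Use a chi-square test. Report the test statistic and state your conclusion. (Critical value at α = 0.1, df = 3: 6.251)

10.955; not consistent

The 9:3:3:1 ratio has 16 parts, so with N = 225 the expected counts are:
  red-eyed long-winged: 225 × 9/16 = 126.5625
  red-eyed dumpy-winged: 225 × 3/16 = 42.1875
  sepia-eyed long-winged: 225 × 3/16 = 42.1875
  sepia-eyed dumpy-winged: 225 × 1/16 = 14.0625
χ² = Σ (O − E)² / E
  red-eyed long-winged: (142 − 126.5625)² / 126.5625 = 1.8830
  red-eyed dumpy-winged: (23 − 42.1875)² / 42.1875 = 8.7268
  sepia-eyed long-winged: (44 − 42.1875)² / 42.1875 = 0.0779
  sepia-eyed dumpy-winged: (16 − 14.0625)² / 14.0625 = 0.2669
χ² = 1.8830 + 8.7268 + 0.0779 + 0.2669 = 10.9546 ≈ 10.955
Degrees of freedom = 4 − 1 = 3; critical value at α = 0.1 is 6.251.
Since 10.955 > 6.251, we reject the null hypothesis — the data do not fit the 9:3:3:1 ratio.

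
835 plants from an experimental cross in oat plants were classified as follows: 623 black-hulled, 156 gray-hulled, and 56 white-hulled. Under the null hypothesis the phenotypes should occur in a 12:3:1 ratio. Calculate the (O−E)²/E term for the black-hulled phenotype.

Total ratio parts = 16. Expected numbers out of 835:
  black-hulled: 835 × 12/16 = 626.25
  gray-hulled: 835 × 3/16 = 156.5625
  white-hulled: 835 × 1/16 = 52.1875
Contribution of black-hulled: (623 − 626.25)² / 626.25 = 0.0169

0.017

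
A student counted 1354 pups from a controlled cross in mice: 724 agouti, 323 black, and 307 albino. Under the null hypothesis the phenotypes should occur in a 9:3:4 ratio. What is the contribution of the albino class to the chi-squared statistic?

Under the 9:3:4 hypothesis (Σ ratio = 16, N = 1354):
  agouti: 1354 × 9/16 = 761.625
  black: 1354 × 3/16 = 253.875
  albino: 1354 × 4/16 = 338.5
Contribution of albino: (307 − 338.5)² / 338.5 = 2.9313

2.931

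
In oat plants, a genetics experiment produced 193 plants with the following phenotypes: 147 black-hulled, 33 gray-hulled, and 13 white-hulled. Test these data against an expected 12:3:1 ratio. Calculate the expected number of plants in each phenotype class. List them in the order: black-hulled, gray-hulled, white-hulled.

144.75, 36.1875, 12.0625

Under the 12:3:1 hypothesis (Σ ratio = 16, N = 193):
  black-hulled: 193 × 12/16 = 144.75
  gray-hulled: 193 × 3/16 = 36.1875
  white-hulled: 193 × 1/16 = 12.0625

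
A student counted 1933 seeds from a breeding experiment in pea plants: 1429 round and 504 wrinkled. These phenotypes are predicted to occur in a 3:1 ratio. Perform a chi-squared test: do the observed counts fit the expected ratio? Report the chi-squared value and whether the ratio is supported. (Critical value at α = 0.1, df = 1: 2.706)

1.188; consistent

Under the 3:1 hypothesis (Σ ratio = 4, N = 1933):
  round: 1933 × 3/4 = 1449.75
  wrinkled: 1933 × 1/4 = 483.25
χ² = Σ (O − E)² / E
  round: (1429 − 1449.75)² / 1449.75 = 0.2970
  wrinkled: (504 − 483.25)² / 483.25 = 0.8910
χ² = 0.2970 + 0.8910 = 1.188
Degrees of freedom = 2 − 1 = 1; critical value at α = 0.1 is 2.706.
Since 1.188 < 2.706, we fail to reject the null hypothesis — the data are consistent with the 3:1 ratio.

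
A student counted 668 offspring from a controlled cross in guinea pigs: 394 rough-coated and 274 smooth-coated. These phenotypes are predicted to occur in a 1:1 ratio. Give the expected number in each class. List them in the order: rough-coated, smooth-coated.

The 1:1 ratio has 2 parts, so with N = 668 the expected counts are:
  rough-coated: 668 × 1/2 = 334
  smooth-coated: 668 × 1/2 = 334

334, 334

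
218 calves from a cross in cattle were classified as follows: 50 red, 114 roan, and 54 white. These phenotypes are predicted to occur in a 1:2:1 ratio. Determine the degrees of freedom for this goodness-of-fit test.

2

A goodness-of-fit test with 3 phenotype classes has df = 3 − 1 = 2.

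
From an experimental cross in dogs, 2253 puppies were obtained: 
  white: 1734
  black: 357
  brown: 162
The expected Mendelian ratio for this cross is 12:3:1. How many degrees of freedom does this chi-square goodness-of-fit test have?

2

A goodness-of-fit test with 3 phenotype classes has df = 3 − 1 = 2.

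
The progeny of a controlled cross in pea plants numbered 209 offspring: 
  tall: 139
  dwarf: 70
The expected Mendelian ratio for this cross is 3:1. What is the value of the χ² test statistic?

Total ratio parts = 4. Expected numbers out of 209:
  tall: 209 × 3/4 = 156.75
  dwarf: 209 × 1/4 = 52.25
χ² = Σ (O − E)² / E
  tall: (139 − 156.75)² / 156.75 = 2.0100
  dwarf: (70 − 52.25)² / 52.25 = 6.0299
χ² = 2.0100 + 6.0299 = 8.0399 ≈ 8.040

8.040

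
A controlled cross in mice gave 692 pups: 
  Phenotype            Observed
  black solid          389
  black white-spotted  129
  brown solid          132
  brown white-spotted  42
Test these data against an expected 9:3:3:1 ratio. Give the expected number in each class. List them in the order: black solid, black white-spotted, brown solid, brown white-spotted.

Total ratio parts = 16. Expected numbers out of 692:
  black solid: 692 × 9/16 = 389.25
  black white-spotted: 692 × 3/16 = 129.75
  brown solid: 692 × 3/16 = 129.75
  brown white-spotted: 692 × 1/16 = 43.25

389.25, 129.75, 129.75, 43.25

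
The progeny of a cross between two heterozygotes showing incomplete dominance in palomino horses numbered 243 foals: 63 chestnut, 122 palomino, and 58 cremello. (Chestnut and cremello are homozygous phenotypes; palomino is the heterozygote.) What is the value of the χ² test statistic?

With incomplete dominance, a heterozygote × heterozygote cross gives a 1:2:1 phenotypic ratio.
Total ratio parts = 4. Expected numbers out of 243:
  chestnut: 243 × 1/4 = 60.75
  palomino: 243 × 2/4 = 121.5
  cremello: 243 × 1/4 = 60.75
χ² = Σ (O − E)² / E
  chestnut: (63 − 60.75)² / 60.75 = 0.0833
  palomino: (122 − 121.5)² / 121.5 = 0.0021
  cremello: (58 − 60.75)² / 60.75 = 0.1245
χ² = 0.0833 + 0.0021 + 0.1245 = 0.2099 ≈ 0.210

0.210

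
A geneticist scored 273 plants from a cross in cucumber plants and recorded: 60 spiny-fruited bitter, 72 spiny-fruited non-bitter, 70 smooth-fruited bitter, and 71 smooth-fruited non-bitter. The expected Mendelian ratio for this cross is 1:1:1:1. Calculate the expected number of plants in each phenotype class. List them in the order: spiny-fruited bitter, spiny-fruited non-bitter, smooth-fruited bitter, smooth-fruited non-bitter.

Total ratio parts = 4. Expected numbers out of 273:
  spiny-fruited bitter: 273 × 1/4 = 68.25
  spiny-fruited non-bitter: 273 × 1/4 = 68.25
  smooth-fruited bitter: 273 × 1/4 = 68.25
  smooth-fruited non-bitter: 273 × 1/4 = 68.25

68.25, 68.25, 68.25, 68.25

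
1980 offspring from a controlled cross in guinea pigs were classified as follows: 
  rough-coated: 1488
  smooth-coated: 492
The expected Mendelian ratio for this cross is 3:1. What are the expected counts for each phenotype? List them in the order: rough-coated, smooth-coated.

1485, 495

Under the 3:1 hypothesis (Σ ratio = 4, N = 1980):
  rough-coated: 1980 × 3/4 = 1485
  smooth-coated: 1980 × 1/4 = 495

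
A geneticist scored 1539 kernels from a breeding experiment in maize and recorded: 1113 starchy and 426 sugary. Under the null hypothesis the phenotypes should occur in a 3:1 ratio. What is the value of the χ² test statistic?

The 3:1 ratio has 4 parts, so with N = 1539 the expected counts are:
  starchy: 1539 × 3/4 = 1154.25
  sugary: 1539 × 1/4 = 384.75
χ² = Σ (O − E)² / E
  starchy: (1113 − 1154.25)² / 1154.25 = 1.4742
  sugary: (426 − 384.75)² / 384.75 = 4.4225
χ² = 1.4742 + 4.4225 = 5.8967 ≈ 5.897

5.897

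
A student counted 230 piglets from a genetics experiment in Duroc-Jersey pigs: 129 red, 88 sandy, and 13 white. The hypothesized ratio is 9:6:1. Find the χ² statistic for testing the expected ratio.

0.168

Total ratio parts = 16. Expected numbers out of 230:
  red: 230 × 9/16 = 129.375
  sandy: 230 × 6/16 = 86.25
  white: 230 × 1/16 = 14.375
χ² = Σ (O − E)² / E
  red: (129 − 129.375)² / 129.375 = 0.0011
  sandy: (88 − 86.25)² / 86.25 = 0.0355
  white: (13 − 14.375)² / 14.375 = 0.1315
χ² = 0.0011 + 0.0355 + 0.1315 = 0.1681 ≈ 0.168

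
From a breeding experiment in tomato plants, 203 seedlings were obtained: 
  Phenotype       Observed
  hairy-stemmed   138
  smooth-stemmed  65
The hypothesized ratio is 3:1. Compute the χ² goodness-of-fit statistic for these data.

Expected counts for N = 203 under a 3:1 ratio (total parts = 4):
  hairy-stemmed: 203 × 3/4 = 152.25
  smooth-stemmed: 203 × 1/4 = 50.75
χ² = Σ (O − E)² / E
  hairy-stemmed: (138 − 152.25)² / 152.25 = 1.3337
  smooth-stemmed: (65 − 50.75)² / 50.75 = 4.0012
χ² = 1.3337 + 4.0012 = 5.3349 ≈ 5.335

5.335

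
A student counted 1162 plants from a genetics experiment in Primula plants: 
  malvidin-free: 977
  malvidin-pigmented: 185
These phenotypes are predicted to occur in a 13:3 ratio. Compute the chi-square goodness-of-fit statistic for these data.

Expected counts for N = 1162 under a 13:3 ratio (total parts = 16):
  malvidin-free: 1162 × 13/16 = 944.125
  malvidin-pigmented: 1162 × 3/16 = 217.875
χ² = Σ (O − E)² / E
  malvidin-free: (977 − 944.125)² / 944.125 = 1.1447
  malvidin-pigmented: (185 − 217.875)² / 217.875 = 4.9605
χ² = 1.1447 + 4.9605 = 6.1052 ≈ 6.105

6.105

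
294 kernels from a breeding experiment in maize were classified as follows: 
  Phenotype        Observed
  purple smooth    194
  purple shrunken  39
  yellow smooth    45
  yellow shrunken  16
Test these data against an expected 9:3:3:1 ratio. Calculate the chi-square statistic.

Under the 9:3:3:1 hypothesis (Σ ratio = 16, N = 294):
  purple smooth: 294 × 9/16 = 165.375
  purple shrunken: 294 × 3/16 = 55.125
  yellow smooth: 294 × 3/16 = 55.125
  yellow shrunken: 294 × 1/16 = 18.375
χ² = Σ (O − E)² / E
  purple smooth: (194 − 165.375)² / 165.375 = 4.9547
  purple shrunken: (39 − 55.125)² / 55.125 = 4.7168
  yellow smooth: (45 − 55.125)² / 55.125 = 1.8597
  yellow shrunken: (16 − 18.375)² / 18.375 = 0.3070
χ² = 4.9547 + 4.7168 + 1.8597 + 0.3070 = 11.8382 ≈ 11.838

11.838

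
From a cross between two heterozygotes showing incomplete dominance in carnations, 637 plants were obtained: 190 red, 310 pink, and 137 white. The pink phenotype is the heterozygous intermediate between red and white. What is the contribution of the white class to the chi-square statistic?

With incomplete dominance, a heterozygote × heterozygote cross gives a 1:2:1 phenotypic ratio.
Total ratio parts = 4. Expected numbers out of 637:
  red: 637 × 1/4 = 159.25
  pink: 637 × 2/4 = 318.5
  white: 637 × 1/4 = 159.25
Contribution of white: (137 − 159.25)² / 159.25 = 3.1087

3.109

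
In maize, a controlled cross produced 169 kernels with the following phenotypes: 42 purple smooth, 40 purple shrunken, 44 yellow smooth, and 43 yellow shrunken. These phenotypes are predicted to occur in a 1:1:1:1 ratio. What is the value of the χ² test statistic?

0.207

Expected counts for N = 169 under a 1:1:1:1 ratio (total parts = 4):
  purple smooth: 169 × 1/4 = 42.25
  purple shrunken: 169 × 1/4 = 42.25
  yellow smooth: 169 × 1/4 = 42.25
  yellow shrunken: 169 × 1/4 = 42.25
χ² = Σ (O − E)² / E
  purple smooth: (42 − 42.25)² / 42.25 = 0.0015
  purple shrunken: (40 − 42.25)² / 42.25 = 0.1198
  yellow smooth: (44 − 42.25)² / 42.25 = 0.0725
  yellow shrunken: (43 − 42.25)² / 42.25 = 0.0133
χ² = 0.0015 + 0.1198 + 0.0725 + 0.0133 = 0.2071 ≈ 0.207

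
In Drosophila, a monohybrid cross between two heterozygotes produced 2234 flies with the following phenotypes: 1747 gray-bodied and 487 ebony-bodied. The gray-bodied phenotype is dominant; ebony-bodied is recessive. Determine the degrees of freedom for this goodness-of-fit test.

For a monohybrid cross between heterozygotes with complete dominance, the expected phenotypic ratio is 3:1.
A goodness-of-fit test with 2 phenotype classes has df = 2 − 1 = 1.

1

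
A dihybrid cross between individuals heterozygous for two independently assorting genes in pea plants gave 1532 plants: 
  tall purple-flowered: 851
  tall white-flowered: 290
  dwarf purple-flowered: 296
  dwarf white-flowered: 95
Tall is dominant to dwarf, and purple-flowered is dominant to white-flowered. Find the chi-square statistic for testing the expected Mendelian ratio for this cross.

A dihybrid F₂ with independent assortment and complete dominance at both loci gives a 9:3:3:1 phenotypic ratio.
Expected counts for N = 1532 under a 9:3:3:1 ratio (total parts = 16):
  tall purple-flowered: 1532 × 9/16 = 861.75
  tall white-flowered: 1532 × 3/16 = 287.25
  dwarf purple-flowered: 1532 × 3/16 = 287.25
  dwarf white-flowered: 1532 × 1/16 = 95.75
χ² = Σ (O − E)² / E
  tall purple-flowered: (851 − 861.75)² / 861.75 = 0.1341
  tall white-flowered: (290 − 287.25)² / 287.25 = 0.0263
  dwarf purple-flowered: (296 − 287.25)² / 287.25 = 0.2665
  dwarf white-flowered: (95 − 95.75)² / 95.75 = 0.0059
χ² = 0.1341 + 0.0263 + 0.2665 + 0.0059 = 0.4328 ≈ 0.433

0.433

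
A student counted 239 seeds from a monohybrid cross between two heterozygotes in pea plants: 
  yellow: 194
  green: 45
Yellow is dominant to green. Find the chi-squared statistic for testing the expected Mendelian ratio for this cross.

4.855

For a monohybrid cross between heterozygotes with complete dominance, the expected phenotypic ratio is 3:1.
The 3:1 ratio has 4 parts, so with N = 239 the expected counts are:
  yellow: 239 × 3/4 = 179.25
  green: 239 × 1/4 = 59.75
χ² = Σ (O − E)² / E
  yellow: (194 − 179.25)² / 179.25 = 1.2137
  green: (45 − 59.75)² / 59.75 = 3.6412
χ² = 1.2137 + 3.6412 = 4.8549 ≈ 4.855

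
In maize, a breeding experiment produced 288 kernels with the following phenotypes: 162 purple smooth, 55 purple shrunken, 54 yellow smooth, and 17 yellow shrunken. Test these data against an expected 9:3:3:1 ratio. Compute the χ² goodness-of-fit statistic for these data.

The 9:3:3:1 ratio has 16 parts, so with N = 288 the expected counts are:
  purple smooth: 288 × 9/16 = 162
  purple shrunken: 288 × 3/16 = 54
  yellow smooth: 288 × 3/16 = 54
  yellow shrunken: 288 × 1/16 = 18
χ² = Σ (O − E)² / E
  purple smooth: (162 − 162)² / 162 = 0.0000
  purple shrunken: (55 − 54)² / 54 = 0.0185
  yellow smooth: (54 − 54)² / 54 = 0.0000
  yellow shrunken: (17 − 18)² / 18 = 0.0556
χ² = 0.0000 + 0.0185 + 0.0000 + 0.0556 = 0.0741 ≈ 0.074

0.074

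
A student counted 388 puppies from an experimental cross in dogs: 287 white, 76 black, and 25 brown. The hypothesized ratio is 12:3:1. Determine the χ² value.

The 12:3:1 ratio has 16 parts, so with N = 388 the expected counts are:
  white: 388 × 12/16 = 291
  black: 388 × 3/16 = 72.75
  brown: 388 × 1/16 = 24.25
χ² = Σ (O − E)² / E
  white: (287 − 291)² / 291 = 0.0550
  black: (76 − 72.75)² / 72.75 = 0.1452
  brown: (25 − 24.25)² / 24.25 = 0.0232
χ² = 0.0550 + 0.1452 + 0.0232 = 0.2234 ≈ 0.223

0.223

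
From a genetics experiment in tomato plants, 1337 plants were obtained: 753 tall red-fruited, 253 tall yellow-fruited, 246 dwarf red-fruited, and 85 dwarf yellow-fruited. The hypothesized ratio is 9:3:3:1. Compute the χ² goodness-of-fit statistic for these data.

Under the 9:3:3:1 hypothesis (Σ ratio = 16, N = 1337):
  tall red-fruited: 1337 × 9/16 = 752.0625
  tall yellow-fruited: 1337 × 3/16 = 250.6875
  dwarf red-fruited: 1337 × 3/16 = 250.6875
  dwarf yellow-fruited: 1337 × 1/16 = 83.5625
χ² = Σ (O − E)² / E
  tall red-fruited: (753 − 752.0625)² / 752.0625 = 0.0012
  tall yellow-fruited: (253 − 250.6875)² / 250.6875 = 0.0213
  dwarf red-fruited: (246 − 250.6875)² / 250.6875 = 0.0876
  dwarf yellow-fruited: (85 − 83.5625)² / 83.5625 = 0.0247
χ² = 0.0012 + 0.0213 + 0.0876 + 0.0247 = 0.1348 ≈ 0.135

0.135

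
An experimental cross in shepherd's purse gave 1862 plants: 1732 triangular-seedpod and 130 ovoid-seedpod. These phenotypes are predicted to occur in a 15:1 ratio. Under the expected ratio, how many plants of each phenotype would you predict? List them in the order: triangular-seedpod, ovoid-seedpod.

Expected counts for N = 1862 under a 15:1 ratio (total parts = 16):
  triangular-seedpod: 1862 × 15/16 = 1745.625
  ovoid-seedpod: 1862 × 1/16 = 116.375

1745.625, 116.375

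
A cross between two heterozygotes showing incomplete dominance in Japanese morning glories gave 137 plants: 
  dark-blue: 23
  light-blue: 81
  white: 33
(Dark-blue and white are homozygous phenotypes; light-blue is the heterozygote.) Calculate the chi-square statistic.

With incomplete dominance, a heterozygote × heterozygote cross gives a 1:2:1 phenotypic ratio.
Total ratio parts = 4. Expected numbers out of 137:
  dark-blue: 137 × 1/4 = 34.25
  light-blue: 137 × 2/4 = 68.5
  white: 137 × 1/4 = 34.25
χ² = Σ (O − E)² / E
  dark-blue: (23 − 34.25)² / 34.25 = 3.6953
  light-blue: (81 − 68.5)² / 68.5 = 2.2810
  white: (33 − 34.25)² / 34.25 = 0.0456
χ² = 3.6953 + 2.2810 + 0.0456 = 6.0219 ≈ 6.022

6.022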